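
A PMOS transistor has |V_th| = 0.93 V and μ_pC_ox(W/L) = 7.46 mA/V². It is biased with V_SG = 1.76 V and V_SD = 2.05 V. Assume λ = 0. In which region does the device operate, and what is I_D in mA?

Saturation; I_D = 2.57 mA

V_ov = V_SG − |V_th| = 1.76 − 0.93 = 0.83 V.
Since V_SD = 2.05 V ≥ V_ov = 0.83 V, the device is in saturation.
I_D = ½ k_p V_ov² = 0.5 × 7.46 × 0.83² = 2.57 mA.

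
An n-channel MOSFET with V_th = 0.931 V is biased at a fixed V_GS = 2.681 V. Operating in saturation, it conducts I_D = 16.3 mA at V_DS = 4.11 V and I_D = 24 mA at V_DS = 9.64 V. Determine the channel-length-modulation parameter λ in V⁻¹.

λ = 0.132 V⁻¹

With V_GS fixed, I_D ∝ (1 + λ V_DS) in saturation, so I_D2/I_D1 = (1 + λ V_DS2)/(1 + λ V_DS1).
24/16.3 = 1.472 = (1 + 9.64 λ)/(1 + 4.11 λ).
Solving: λ (I_D1 V_DS2 − I_D2 V_DS1) = I_D2 − I_D1, so λ = (24 − 16.3) / (16.3 × 9.64 − 24 × 4.11) = 7.7 / 58.5 = 0.132 V⁻¹.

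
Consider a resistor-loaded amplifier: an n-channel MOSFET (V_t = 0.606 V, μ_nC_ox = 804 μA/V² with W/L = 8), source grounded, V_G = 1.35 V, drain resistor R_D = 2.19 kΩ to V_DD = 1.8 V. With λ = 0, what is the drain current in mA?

V_GS = V_G = 1.35 V, so V_ov = 1.35 − 0.606 = 0.744 V.
k_n = μ_nC_ox · (W/L) = 6.432 mA/V².
Assume saturation: I_D = ½ k_n V_ov² = 0.5 × 6.432 × 0.744² = 1.78 mA, giving V_DS = V_DD − I_D R_D = 1.8 − 1.78 × 2.19 = -2.1 V.
But -2.1 V < V_ov = 0.744 V, so the device is actually in triode.
In triode I_D = k_n[V_ov V_DS − ½ V_DS²] and I_D = (V_DD − V_DS)/R_D. Equating: 7.04 V_DS² − 11.48 V_DS + 1.8 = 0, giving V_DS = 0.176 V (the root below V_ov).
I_D = (1.8 − 0.176) / 2.19 = 0.742 mA.

I_D = 0.742 mA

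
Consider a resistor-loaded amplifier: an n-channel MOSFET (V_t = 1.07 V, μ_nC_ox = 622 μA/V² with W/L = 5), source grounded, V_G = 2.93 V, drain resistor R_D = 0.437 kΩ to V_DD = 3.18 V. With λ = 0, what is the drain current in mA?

I_D = 4.62 mA

V_GS = V_G = 2.93 V, so V_ov = 2.93 − 1.07 = 1.86 V.
k_n = μ_nC_ox · (W/L) = 3.11 mA/V².
Assume saturation: I_D = ½ k_n V_ov² = 0.5 × 3.11 × 1.86² = 5.38 mA, giving V_DS = V_DD − I_D R_D = 3.18 − 5.38 × 0.437 = 0.829 V.
But 0.829 V < V_ov = 1.86 V, so the device is actually in triode.
In triode I_D = k_n[V_ov V_DS − ½ V_DS²] and I_D = (V_DD − V_DS)/R_D. Equating: 0.68 V_DS² − 3.528 V_DS + 3.18 = 0, giving V_DS = 1.16 V (the root below V_ov).
I_D = (3.18 − 1.16) / 0.437 = 4.62 mA.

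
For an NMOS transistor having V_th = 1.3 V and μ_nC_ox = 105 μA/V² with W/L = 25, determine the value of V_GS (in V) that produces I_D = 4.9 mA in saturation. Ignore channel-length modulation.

V_GS = 3.23 V

k_n = μ_nC_ox · (W/L) = 2.625 mA/V².
In saturation I_D = ½ k_n (V_GS − V_th)², so V_GS − V_th = √(2 I_D / k_n) = √(2 × 4.9 / 2.625) = 1.93 V.
V_GS = 1.3 + 1.93 = 3.23 V.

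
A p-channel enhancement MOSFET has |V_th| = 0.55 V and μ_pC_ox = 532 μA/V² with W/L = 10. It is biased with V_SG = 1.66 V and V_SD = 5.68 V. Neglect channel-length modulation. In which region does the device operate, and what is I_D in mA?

k_p = μ_pC_ox · (W/L) = 5.32 mA/V².
V_ov = V_SG − |V_th| = 1.66 − 0.55 = 1.11 V.
Since V_SD = 5.68 V ≥ V_ov = 1.11 V, the device is in saturation.
I_D = ½ k_p V_ov² = 0.5 × 5.32 × 1.11² = 3.28 mA.

Saturation; I_D = 3.28 mA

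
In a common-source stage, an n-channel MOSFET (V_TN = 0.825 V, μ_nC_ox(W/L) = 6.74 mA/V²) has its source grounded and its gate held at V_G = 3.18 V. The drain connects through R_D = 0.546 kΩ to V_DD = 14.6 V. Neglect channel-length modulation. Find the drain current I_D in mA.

V_GS = V_G = 3.18 V, so V_ov = 3.18 − 0.825 = 2.36 V.
Assume saturation: I_D = ½ k_n V_ov² = 0.5 × 6.74 × 2.36² = 18.7 mA, giving V_DS = V_DD − I_D R_D = 14.6 − 18.7 × 0.546 = 4.4 V.
V_DS = 4.4 V ≥ V_ov = 2.36 V, confirming saturation.

I_D = 18.7 mA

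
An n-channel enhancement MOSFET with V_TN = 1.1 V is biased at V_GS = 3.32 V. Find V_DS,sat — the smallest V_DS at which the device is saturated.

The boundary between triode and saturation is V_DS = V_GS − V_TN = V_ov.
V_ov = 3.32 − 1.1 = 2.22 V.

V_DS,sat = 2.22 V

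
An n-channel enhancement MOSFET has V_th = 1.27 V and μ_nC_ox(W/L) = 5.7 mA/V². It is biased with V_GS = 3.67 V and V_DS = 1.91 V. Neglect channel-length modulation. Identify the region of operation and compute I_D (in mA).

Triode; I_D = 15.7 mA

V_ov = V_GS − V_th = 3.67 − 1.27 = 2.4 V.
Since V_DS = 1.91 V < V_ov = 2.4 V, the device is in the triode region.
I_D = k_n [V_ov · V_DS − ½ V_DS²] = 5.7 × [2.4 × 1.91 − 0.5 × 1.91²] = 15.7 mA.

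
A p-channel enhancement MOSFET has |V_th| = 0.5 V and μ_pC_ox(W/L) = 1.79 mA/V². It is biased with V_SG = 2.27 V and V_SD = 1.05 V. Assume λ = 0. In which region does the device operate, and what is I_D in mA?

Triode; I_D = 2.34 mA

V_ov = V_SG − |V_th| = 2.27 − 0.5 = 1.77 V.
Since V_SD = 1.05 V < V_ov = 1.77 V, the device is in the triode region.
I_D = k_p [V_ov · V_SD − ½ V_SD²] = 1.79 × [1.77 × 1.05 − 0.5 × 1.05²] = 2.34 mA.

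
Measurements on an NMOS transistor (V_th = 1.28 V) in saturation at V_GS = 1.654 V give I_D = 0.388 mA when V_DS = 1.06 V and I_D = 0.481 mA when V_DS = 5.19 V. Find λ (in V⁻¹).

With V_GS fixed, I_D ∝ (1 + λ V_DS) in saturation, so I_D2/I_D1 = (1 + λ V_DS2)/(1 + λ V_DS1).
0.481/0.388 = 1.24 = (1 + 5.19 λ)/(1 + 1.06 λ).
Solving: λ (I_D1 V_DS2 − I_D2 V_DS1) = I_D2 − I_D1, so λ = (0.481 − 0.388) / (0.388 × 5.19 − 0.481 × 1.06) = 0.093 / 1.5 = 0.0618 V⁻¹.

λ = 0.0618 V⁻¹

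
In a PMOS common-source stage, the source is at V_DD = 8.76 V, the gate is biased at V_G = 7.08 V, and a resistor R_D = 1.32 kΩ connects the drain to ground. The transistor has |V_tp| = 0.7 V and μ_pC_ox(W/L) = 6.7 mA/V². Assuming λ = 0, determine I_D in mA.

V_SG = V_DD − V_G = 8.76 − 7.08 = 1.68 V, so V_ov = 1.68 − 0.7 = 0.98 V.
Assume saturation: I_D = ½ k_p V_ov² = 0.5 × 6.7 × 0.98² = 3.22 mA, giving V_SD = V_DD − I_D R_D = 8.76 − 3.22 × 1.32 = 4.51 V.
V_SD = 4.51 V ≥ V_ov = 0.98 V, confirming saturation.

I_D = 3.22 mA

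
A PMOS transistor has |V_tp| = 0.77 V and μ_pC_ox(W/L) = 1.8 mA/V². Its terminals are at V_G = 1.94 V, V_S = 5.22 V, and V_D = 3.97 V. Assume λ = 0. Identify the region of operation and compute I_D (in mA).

V_SG = V_S − V_G = 5.22 − 1.94 = 3.28 V; V_SD = V_S − V_D = 5.22 − 3.97 = 1.25 V.
V_ov = V_SG − |V_tp| = 3.28 − 0.77 = 2.51 V.
Since V_SD = 1.25 V < V_ov = 2.51 V, the device is in the triode region.
I_D = k_p [V_ov · V_SD − ½ V_SD²] = 1.8 × [2.51 × 1.25 − 0.5 × 1.25²] = 4.24 mA.

Triode; I_D = 4.24 mA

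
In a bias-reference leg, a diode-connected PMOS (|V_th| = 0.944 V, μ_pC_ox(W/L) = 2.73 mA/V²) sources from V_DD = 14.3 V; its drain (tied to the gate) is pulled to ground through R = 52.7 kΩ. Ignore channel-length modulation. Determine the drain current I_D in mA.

I_D = 0.245 mA

With gate tied to drain, V_SG = V_SD ≥ V_SG − |V_th|, so the device is in saturation.
KCL at the drain: ½ k_p (V_SG − |V_th|)² = (V_DD − V_SG)/R.
Let x = V_SG − 0.944. Then 71.9 x² + x − 13.36 = 0, giving x = 0.424 V (positive root), so V_SG = 1.37 V.
I_D = (V_DD − V_SG)/R = (14.3 − 1.37) / 52.7 = 0.245 mA.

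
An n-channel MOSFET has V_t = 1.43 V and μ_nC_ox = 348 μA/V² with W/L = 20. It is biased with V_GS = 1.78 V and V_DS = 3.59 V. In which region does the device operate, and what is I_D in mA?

Saturation; I_D = 0.426 mA

k_n = μ_nC_ox · (W/L) = 6.96 mA/V².
V_ov = V_GS − V_t = 1.78 − 1.43 = 0.35 V.
Since V_DS = 3.59 V ≥ V_ov = 0.35 V, the device is in saturation.
I_D = ½ k_n V_ov² = 0.5 × 6.96 × 0.35² = 0.426 mA.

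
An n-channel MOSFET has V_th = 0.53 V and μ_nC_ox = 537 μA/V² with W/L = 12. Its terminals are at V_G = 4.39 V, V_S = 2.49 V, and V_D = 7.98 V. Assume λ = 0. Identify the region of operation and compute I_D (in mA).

V_GS = V_G − V_S = 4.39 − 2.49 = 1.9 V; V_DS = V_D − V_S = 7.98 − 2.49 = 5.49 V.
k_n = μ_nC_ox · (W/L) = 6.444 mA/V².
V_ov = V_GS − V_th = 1.9 − 0.53 = 1.37 V.
Since V_DS = 5.49 V ≥ V_ov = 1.37 V, the device is in saturation.
I_D = ½ k_n V_ov² = 0.5 × 6.444 × 1.37² = 6.05 mA.

Saturation; I_D = 6.05 mA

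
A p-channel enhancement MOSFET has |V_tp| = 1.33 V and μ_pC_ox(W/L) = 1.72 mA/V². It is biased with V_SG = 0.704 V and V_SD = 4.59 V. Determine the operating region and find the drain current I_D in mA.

Cutoff; I_D = 0 mA

V_SG = 0.704 V < |V_tp| = 1.33 V, so the transistor is in cutoff.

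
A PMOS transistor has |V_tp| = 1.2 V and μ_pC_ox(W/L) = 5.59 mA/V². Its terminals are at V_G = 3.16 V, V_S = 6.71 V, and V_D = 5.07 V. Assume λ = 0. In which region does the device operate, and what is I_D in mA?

V_SG = V_S − V_G = 6.71 − 3.16 = 3.55 V; V_SD = V_S − V_D = 6.71 − 5.07 = 1.64 V.
V_ov = V_SG − |V_tp| = 3.55 − 1.2 = 2.35 V.
Since V_SD = 1.64 V < V_ov = 2.35 V, the device is in the triode region.
I_D = k_p [V_ov · V_SD − ½ V_SD²] = 5.59 × [2.35 × 1.64 − 0.5 × 1.64²] = 14 mA.

Triode; I_D = 14.0 mA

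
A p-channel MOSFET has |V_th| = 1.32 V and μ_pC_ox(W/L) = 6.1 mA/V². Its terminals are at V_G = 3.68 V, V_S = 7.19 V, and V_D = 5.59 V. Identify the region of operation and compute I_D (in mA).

V_SG = V_S − V_G = 7.19 − 3.68 = 3.51 V; V_SD = V_S − V_D = 7.19 − 5.59 = 1.6 V.
V_ov = V_SG − |V_th| = 3.51 − 1.32 = 2.19 V.
Since V_SD = 1.6 V < V_ov = 2.19 V, the device is in the triode region.
I_D = k_p [V_ov · V_SD − ½ V_SD²] = 6.1 × [2.19 × 1.6 − 0.5 × 1.6²] = 13.6 mA.

Triode; I_D = 13.6 mA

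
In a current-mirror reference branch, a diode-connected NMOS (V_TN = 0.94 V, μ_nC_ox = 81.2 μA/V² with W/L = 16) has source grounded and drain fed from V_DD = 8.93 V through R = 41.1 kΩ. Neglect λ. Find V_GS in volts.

With gate tied to drain, V_GS = V_DS ≥ V_GS − V_TN, so the device is in saturation.
k_n = μ_nC_ox · (W/L) = 1.299 mA/V².
KCL at the drain: ½ k_n (V_GS − V_TN)² = (V_DD − V_GS)/R.
Let x = V_GS − 0.94. Then 26.7 x² + x − 7.99 = 0, giving x = 0.529 V (positive root), so V_GS = 1.47 V.
I_D = (V_DD − V_GS)/R = (8.93 − 1.47) / 41.1 = 0.182 mA.

V_GS = 1.47 V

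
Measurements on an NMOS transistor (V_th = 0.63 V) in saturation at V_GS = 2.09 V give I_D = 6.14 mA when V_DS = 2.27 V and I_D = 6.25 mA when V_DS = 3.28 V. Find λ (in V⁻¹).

With V_GS fixed, I_D ∝ (1 + λ V_DS) in saturation, so I_D2/I_D1 = (1 + λ V_DS2)/(1 + λ V_DS1).
6.25/6.14 = 1.018 = (1 + 3.28 λ)/(1 + 2.27 λ).
Solving: λ (I_D1 V_DS2 − I_D2 V_DS1) = I_D2 − I_D1, so λ = (6.25 − 6.14) / (6.14 × 3.28 − 6.25 × 2.27) = 0.11 / 5.95 = 0.0185 V⁻¹.

λ = 0.0185 V⁻¹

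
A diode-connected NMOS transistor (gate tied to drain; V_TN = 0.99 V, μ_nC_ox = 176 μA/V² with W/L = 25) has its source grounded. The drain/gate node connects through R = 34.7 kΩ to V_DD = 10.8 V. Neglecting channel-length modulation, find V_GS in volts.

With gate tied to drain, V_GS = V_DS ≥ V_GS − V_TN, so the device is in saturation.
k_n = μ_nC_ox · (W/L) = 4.4 mA/V².
KCL at the drain: ½ k_n (V_GS − V_TN)² = (V_DD − V_GS)/R.
Let x = V_GS − 0.99. Then 76.3 x² + x − 9.81 = 0, giving x = 0.352 V (positive root), so V_GS = 1.34 V.
I_D = (V_DD − V_GS)/R = (10.8 − 1.34) / 34.7 = 0.273 mA.

V_GS = 1.34 V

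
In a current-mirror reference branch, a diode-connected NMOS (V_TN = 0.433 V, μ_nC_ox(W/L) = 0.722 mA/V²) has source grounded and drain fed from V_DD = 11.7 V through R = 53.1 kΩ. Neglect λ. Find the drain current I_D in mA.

With gate tied to drain, V_GS = V_DS ≥ V_GS − V_TN, so the device is in saturation.
KCL at the drain: ½ k_n (V_GS − V_TN)² = (V_DD − V_GS)/R.
Let x = V_GS − 0.433. Then 19.2 x² + x − 11.27 = 0, giving x = 0.741 V (positive root), so V_GS = 1.17 V.
I_D = (V_DD − V_GS)/R = (11.7 − 1.17) / 53.1 = 0.198 mA.

I_D = 0.198 mA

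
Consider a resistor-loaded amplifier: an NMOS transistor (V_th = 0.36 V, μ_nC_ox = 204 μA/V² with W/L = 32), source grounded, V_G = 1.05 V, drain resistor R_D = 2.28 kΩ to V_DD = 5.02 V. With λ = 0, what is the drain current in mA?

I_D = 1.55 mA

V_GS = V_G = 1.05 V, so V_ov = 1.05 − 0.36 = 0.69 V.
k_n = μ_nC_ox · (W/L) = 6.528 mA/V².
Assume saturation: I_D = ½ k_n V_ov² = 0.5 × 6.528 × 0.69² = 1.55 mA, giving V_DS = V_DD − I_D R_D = 5.02 − 1.55 × 2.28 = 1.48 V.
V_DS = 1.48 V ≥ V_ov = 0.69 V, confirming saturation.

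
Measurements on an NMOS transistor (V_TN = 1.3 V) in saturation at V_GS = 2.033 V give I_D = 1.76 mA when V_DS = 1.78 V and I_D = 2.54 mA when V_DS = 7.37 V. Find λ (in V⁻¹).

λ = 0.0923 V⁻¹

With V_GS fixed, I_D ∝ (1 + λ V_DS) in saturation, so I_D2/I_D1 = (1 + λ V_DS2)/(1 + λ V_DS1).
2.54/1.76 = 1.443 = (1 + 7.37 λ)/(1 + 1.78 λ).
Solving: λ (I_D1 V_DS2 − I_D2 V_DS1) = I_D2 − I_D1, so λ = (2.54 − 1.76) / (1.76 × 7.37 − 2.54 × 1.78) = 0.78 / 8.45 = 0.0923 V⁻¹.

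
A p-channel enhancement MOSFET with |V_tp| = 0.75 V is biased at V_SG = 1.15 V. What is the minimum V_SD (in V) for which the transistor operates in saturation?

The boundary between triode and saturation is V_SD = V_SG − |V_tp| = V_ov.
V_ov = 1.15 − 0.75 = 0.4 V.

V_SD,sat = 0.400 V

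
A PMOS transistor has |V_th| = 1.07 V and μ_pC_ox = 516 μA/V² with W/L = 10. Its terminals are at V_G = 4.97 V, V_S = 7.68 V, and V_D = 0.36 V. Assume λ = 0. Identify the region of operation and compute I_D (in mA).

Saturation; I_D = 6.94 mA

V_SG = V_S − V_G = 7.68 − 4.97 = 2.71 V; V_SD = V_S − V_D = 7.68 − 0.36 = 7.32 V.
k_p = μ_pC_ox · (W/L) = 5.16 mA/V².
V_ov = V_SG − |V_th| = 2.71 − 1.07 = 1.64 V.
Since V_SD = 7.32 V ≥ V_ov = 1.64 V, the device is in saturation.
I_D = ½ k_p V_ov² = 0.5 × 5.16 × 1.64² = 6.94 mA.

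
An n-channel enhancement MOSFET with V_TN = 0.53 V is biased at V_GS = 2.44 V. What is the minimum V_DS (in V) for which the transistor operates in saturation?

The boundary between triode and saturation is V_DS = V_GS − V_TN = V_ov.
V_ov = 2.44 − 0.53 = 1.91 V.

V_DS,sat = 1.91 V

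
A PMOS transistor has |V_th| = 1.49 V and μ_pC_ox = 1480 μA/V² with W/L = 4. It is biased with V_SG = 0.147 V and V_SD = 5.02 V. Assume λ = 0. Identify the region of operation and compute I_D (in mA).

Cutoff; I_D = 0 mA

V_SG = 0.147 V < |V_th| = 1.49 V, so the transistor is in cutoff.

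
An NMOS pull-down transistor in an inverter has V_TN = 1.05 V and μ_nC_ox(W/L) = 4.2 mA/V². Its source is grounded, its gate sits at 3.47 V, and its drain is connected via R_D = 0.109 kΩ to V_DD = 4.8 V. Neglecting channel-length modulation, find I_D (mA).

I_D = 12.3 mA

V_GS = V_G = 3.47 V, so V_ov = 3.47 − 1.05 = 2.42 V.
Assume saturation: I_D = ½ k_n V_ov² = 0.5 × 4.2 × 2.42² = 12.3 mA, giving V_DS = V_DD − I_D R_D = 4.8 − 12.3 × 0.109 = 3.46 V.
V_DS = 3.46 V ≥ V_ov = 2.42 V, confirming saturation.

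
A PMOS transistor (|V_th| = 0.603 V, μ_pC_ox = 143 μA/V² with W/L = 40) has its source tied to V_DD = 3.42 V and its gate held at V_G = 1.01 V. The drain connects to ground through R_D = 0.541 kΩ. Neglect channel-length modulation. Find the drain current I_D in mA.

V_SG = V_DD − V_G = 3.42 − 1.01 = 2.41 V, so V_ov = 2.41 − 0.603 = 1.81 V.
k_p = μ_pC_ox · (W/L) = 5.72 mA/V².
Assume saturation: I_D = ½ k_p V_ov² = 0.5 × 5.72 × 1.81² = 9.34 mA, giving V_SD = V_DD − I_D R_D = 3.42 − 9.34 × 0.541 = -1.63 V.
But -1.63 V < V_ov = 1.81 V, so the device is actually in triode.
In triode I_D = k_p[V_ov V_SD − ½ V_SD²] and I_D = (V_DD − V_SD)/R_D. Equating: 1.55 V_SD² − 6.592 V_SD + 3.42 = 0, giving V_SD = 0.605 V (the root below V_ov).
I_D = (3.42 − 0.605) / 0.541 = 5.2 mA.

I_D = 5.20 mA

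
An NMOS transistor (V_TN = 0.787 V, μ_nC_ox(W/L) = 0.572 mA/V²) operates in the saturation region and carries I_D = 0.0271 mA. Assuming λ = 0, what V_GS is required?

V_GS = 1.09 V

In saturation I_D = ½ k_n (V_GS − V_TN)², so V_GS − V_TN = √(2 I_D / k_n) = √(2 × 0.0271 / 0.572) = 0.308 V.
V_GS = 0.787 + 0.308 = 1.09 V.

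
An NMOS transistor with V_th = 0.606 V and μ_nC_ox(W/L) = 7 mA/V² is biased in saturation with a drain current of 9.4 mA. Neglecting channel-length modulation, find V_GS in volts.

In saturation I_D = ½ k_n (V_GS − V_th)², so V_GS − V_th = √(2 I_D / k_n) = √(2 × 9.4 / 7) = 1.64 V.
V_GS = 0.606 + 1.64 = 2.24 V.

V_GS = 2.24 V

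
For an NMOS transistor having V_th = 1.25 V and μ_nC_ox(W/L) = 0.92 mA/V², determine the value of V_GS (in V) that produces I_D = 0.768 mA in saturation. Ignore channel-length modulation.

In saturation I_D = ½ k_n (V_GS − V_th)², so V_GS − V_th = √(2 I_D / k_n) = √(2 × 0.768 / 0.92) = 1.29 V.
V_GS = 1.25 + 1.29 = 2.54 V.

V_GS = 2.54 V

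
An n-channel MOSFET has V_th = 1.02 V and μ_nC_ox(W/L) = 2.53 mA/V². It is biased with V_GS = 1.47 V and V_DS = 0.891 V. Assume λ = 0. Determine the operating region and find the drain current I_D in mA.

Saturation; I_D = 0.256 mA

V_ov = V_GS − V_th = 1.47 − 1.02 = 0.45 V.
Since V_DS = 0.891 V ≥ V_ov = 0.45 V, the device is in saturation.
I_D = ½ k_n V_ov² = 0.5 × 2.53 × 0.45² = 0.256 mA.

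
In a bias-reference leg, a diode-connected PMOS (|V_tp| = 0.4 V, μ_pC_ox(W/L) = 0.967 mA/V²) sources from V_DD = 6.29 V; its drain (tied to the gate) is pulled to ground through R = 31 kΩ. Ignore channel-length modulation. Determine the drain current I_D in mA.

With gate tied to drain, V_SG = V_SD ≥ V_SG − |V_tp|, so the device is in saturation.
KCL at the drain: ½ k_p (V_SG − |V_tp|)² = (V_DD − V_SG)/R.
Let x = V_SG − 0.4. Then 15 x² + x − 5.89 = 0, giving x = 0.594 V (positive root), so V_SG = 0.994 V.
I_D = (V_DD − V_SG)/R = (6.29 − 0.994) / 31 = 0.171 mA.

I_D = 0.171 mA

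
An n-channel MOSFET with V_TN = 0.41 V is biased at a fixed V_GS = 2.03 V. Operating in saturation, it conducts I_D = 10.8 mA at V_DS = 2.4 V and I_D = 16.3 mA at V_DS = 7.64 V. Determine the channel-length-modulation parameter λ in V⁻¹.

λ = 0.127 V⁻¹

With V_GS fixed, I_D ∝ (1 + λ V_DS) in saturation, so I_D2/I_D1 = (1 + λ V_DS2)/(1 + λ V_DS1).
16.3/10.8 = 1.509 = (1 + 7.64 λ)/(1 + 2.4 λ).
Solving: λ (I_D1 V_DS2 − I_D2 V_DS1) = I_D2 − I_D1, so λ = (16.3 − 10.8) / (10.8 × 7.64 − 16.3 × 2.4) = 5.5 / 43.4 = 0.127 V⁻¹.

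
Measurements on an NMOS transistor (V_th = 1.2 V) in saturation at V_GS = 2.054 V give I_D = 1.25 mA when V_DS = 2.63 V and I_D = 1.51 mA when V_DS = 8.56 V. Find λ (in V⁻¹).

λ = 0.0386 V⁻¹

With V_GS fixed, I_D ∝ (1 + λ V_DS) in saturation, so I_D2/I_D1 = (1 + λ V_DS2)/(1 + λ V_DS1).
1.51/1.25 = 1.208 = (1 + 8.56 λ)/(1 + 2.63 λ).
Solving: λ (I_D1 V_DS2 − I_D2 V_DS1) = I_D2 − I_D1, so λ = (1.51 − 1.25) / (1.25 × 8.56 − 1.51 × 2.63) = 0.26 / 6.73 = 0.0386 V⁻¹.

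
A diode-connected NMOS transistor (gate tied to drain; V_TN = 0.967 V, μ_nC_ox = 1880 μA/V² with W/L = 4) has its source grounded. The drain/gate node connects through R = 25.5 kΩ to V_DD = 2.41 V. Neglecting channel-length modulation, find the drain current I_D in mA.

With gate tied to drain, V_GS = V_DS ≥ V_GS − V_TN, so the device is in saturation.
k_n = μ_nC_ox · (W/L) = 7.52 mA/V².
KCL at the drain: ½ k_n (V_GS − V_TN)² = (V_DD − V_GS)/R.
Let x = V_GS − 0.967. Then 95.9 x² + x − 1.443 = 0, giving x = 0.118 V (positive root), so V_GS = 1.08 V.
I_D = (V_DD − V_GS)/R = (2.41 − 1.08) / 25.5 = 0.052 mA.

I_D = 0.0520 mA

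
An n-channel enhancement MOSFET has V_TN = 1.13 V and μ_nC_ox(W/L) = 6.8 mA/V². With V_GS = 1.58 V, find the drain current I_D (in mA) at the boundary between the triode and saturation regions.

I_D = 0.689 mA

At the boundary V_DS = V_ov = V_GS − V_TN = 1.58 − 1.13 = 0.45 V.
I_D = ½ k_n V_ov² = 0.5 × 6.8 × 0.45² = 0.689 mA.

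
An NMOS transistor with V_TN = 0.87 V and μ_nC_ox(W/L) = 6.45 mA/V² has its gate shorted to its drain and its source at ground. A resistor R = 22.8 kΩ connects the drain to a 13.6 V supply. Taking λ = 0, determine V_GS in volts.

V_GS = 1.28 V

With gate tied to drain, V_GS = V_DS ≥ V_GS − V_TN, so the device is in saturation.
KCL at the drain: ½ k_n (V_GS − V_TN)² = (V_DD − V_GS)/R.
Let x = V_GS − 0.87. Then 73.5 x² + x − 12.73 = 0, giving x = 0.409 V (positive root), so V_GS = 1.28 V.
I_D = (V_DD − V_GS)/R = (13.6 − 1.28) / 22.8 = 0.54 mA.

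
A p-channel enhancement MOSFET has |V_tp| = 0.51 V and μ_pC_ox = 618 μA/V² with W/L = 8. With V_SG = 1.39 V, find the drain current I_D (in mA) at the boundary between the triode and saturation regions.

At the boundary V_SD = V_ov = V_SG − |V_tp| = 1.39 − 0.51 = 0.88 V.
k_p = μ_pC_ox · (W/L) = 4.944 mA/V².
I_D = ½ k_p V_ov² = 0.5 × 4.944 × 0.88² = 1.91 mA.

I_D = 1.91 mA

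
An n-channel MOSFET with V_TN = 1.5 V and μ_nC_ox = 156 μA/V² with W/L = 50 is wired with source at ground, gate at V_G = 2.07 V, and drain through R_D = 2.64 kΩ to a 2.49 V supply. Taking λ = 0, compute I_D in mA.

V_GS = V_G = 2.07 V, so V_ov = 2.07 − 1.5 = 0.57 V.
k_n = μ_nC_ox · (W/L) = 7.8 mA/V².
Assume saturation: I_D = ½ k_n V_ov² = 0.5 × 7.8 × 0.57² = 1.27 mA, giving V_DS = V_DD − I_D R_D = 2.49 − 1.27 × 2.64 = -0.855 V.
But -0.855 V < V_ov = 0.57 V, so the device is actually in triode.
In triode I_D = k_n[V_ov V_DS − ½ V_DS²] and I_D = (V_DD − V_DS)/R_D. Equating: 10.3 V_DS² − 12.74 V_DS + 2.49 = 0, giving V_DS = 0.243 V (the root below V_ov).
I_D = (2.49 − 0.243) / 2.64 = 0.851 mA.

I_D = 0.851 mA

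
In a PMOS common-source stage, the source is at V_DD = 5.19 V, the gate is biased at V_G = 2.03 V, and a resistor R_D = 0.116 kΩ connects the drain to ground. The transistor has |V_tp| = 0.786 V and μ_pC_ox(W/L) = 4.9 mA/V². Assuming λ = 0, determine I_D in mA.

I_D = 13.8 mA

V_SG = V_DD − V_G = 5.19 − 2.03 = 3.16 V, so V_ov = 3.16 − 0.786 = 2.37 V.
Assume saturation: I_D = ½ k_p V_ov² = 0.5 × 4.9 × 2.37² = 13.8 mA, giving V_SD = V_DD − I_D R_D = 5.19 − 13.8 × 0.116 = 3.59 V.
V_SD = 3.59 V ≥ V_ov = 2.37 V, confirming saturation.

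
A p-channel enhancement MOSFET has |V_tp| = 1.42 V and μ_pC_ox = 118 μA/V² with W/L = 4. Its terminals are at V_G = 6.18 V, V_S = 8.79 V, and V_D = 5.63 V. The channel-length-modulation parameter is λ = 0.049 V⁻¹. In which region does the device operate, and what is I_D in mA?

Saturation; I_D = 0.386 mA

V_SG = V_S − V_G = 8.79 − 6.18 = 2.61 V; V_SD = V_S − V_D = 8.79 − 5.63 = 3.16 V.
k_p = μ_pC_ox · (W/L) = 0.472 mA/V².
V_ov = V_SG − |V_tp| = 2.61 − 1.42 = 1.19 V.
Since V_SD = 3.16 V ≥ V_ov = 1.19 V, the device is in saturation.
I_D = ½ k_p V_ov² (1 + λ V_SD) = 0.5 × 0.472 × 1.19² × (1 + 0.049 × 3.16) = 0.386 mA.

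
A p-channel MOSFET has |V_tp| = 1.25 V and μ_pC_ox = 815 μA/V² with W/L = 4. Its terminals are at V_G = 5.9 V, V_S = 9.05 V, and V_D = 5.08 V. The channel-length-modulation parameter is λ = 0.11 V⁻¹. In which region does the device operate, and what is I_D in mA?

V_SG = V_S − V_G = 9.05 − 5.9 = 3.15 V; V_SD = V_S − V_D = 9.05 − 5.08 = 3.97 V.
k_p = μ_pC_ox · (W/L) = 3.26 mA/V².
V_ov = V_SG − |V_tp| = 3.15 − 1.25 = 1.9 V.
Since V_SD = 3.97 V ≥ V_ov = 1.9 V, the device is in saturation.
I_D = ½ k_p V_ov² (1 + λ V_SD) = 0.5 × 3.26 × 1.9² × (1 + 0.11 × 3.97) = 8.45 mA.

Saturation; I_D = 8.45 mA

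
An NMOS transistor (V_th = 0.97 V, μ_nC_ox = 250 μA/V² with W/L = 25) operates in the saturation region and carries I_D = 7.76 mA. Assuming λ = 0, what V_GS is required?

V_GS = 2.55 V

k_n = μ_nC_ox · (W/L) = 6.25 mA/V².
In saturation I_D = ½ k_n (V_GS − V_th)², so V_GS − V_th = √(2 I_D / k_n) = √(2 × 7.76 / 6.25) = 1.58 V.
V_GS = 0.97 + 1.58 = 2.55 V.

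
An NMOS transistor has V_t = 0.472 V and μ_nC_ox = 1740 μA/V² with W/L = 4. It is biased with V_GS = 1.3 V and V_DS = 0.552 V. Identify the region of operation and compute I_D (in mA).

k_n = μ_nC_ox · (W/L) = 6.96 mA/V².
V_ov = V_GS − V_t = 1.3 − 0.472 = 0.828 V.
Since V_DS = 0.552 V < V_ov = 0.828 V, the device is in the triode region.
I_D = k_n [V_ov · V_DS − ½ V_DS²] = 6.96 × [0.828 × 0.552 − 0.5 × 0.552²] = 2.12 mA.

Triode; I_D = 2.12 mA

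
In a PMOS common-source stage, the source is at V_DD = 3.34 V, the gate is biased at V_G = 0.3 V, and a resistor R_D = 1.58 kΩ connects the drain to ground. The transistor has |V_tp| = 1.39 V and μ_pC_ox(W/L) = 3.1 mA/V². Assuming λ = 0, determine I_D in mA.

V_SG = V_DD − V_G = 3.34 − 0.3 = 3.04 V, so V_ov = 3.04 − 1.39 = 1.65 V.
Assume saturation: I_D = ½ k_p V_ov² = 0.5 × 3.1 × 1.65² = 4.22 mA, giving V_SD = V_DD − I_D R_D = 3.34 − 4.22 × 1.58 = -3.33 V.
But -3.33 V < V_ov = 1.65 V, so the device is actually in triode.
In triode I_D = k_p[V_ov V_SD − ½ V_SD²] and I_D = (V_DD − V_SD)/R_D. Equating: 2.45 V_SD² − 9.082 V_SD + 3.34 = 0, giving V_SD = 0.414 V (the root below V_ov).
I_D = (3.34 − 0.414) / 1.58 = 1.85 mA.

I_D = 1.85 mA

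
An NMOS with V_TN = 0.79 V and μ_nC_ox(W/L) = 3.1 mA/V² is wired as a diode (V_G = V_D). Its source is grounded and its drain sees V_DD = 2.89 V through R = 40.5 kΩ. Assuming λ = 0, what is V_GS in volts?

With gate tied to drain, V_GS = V_DS ≥ V_GS − V_TN, so the device is in saturation.
KCL at the drain: ½ k_n (V_GS − V_TN)² = (V_DD − V_GS)/R.
Let x = V_GS − 0.79. Then 62.8 x² + x − 2.1 = 0, giving x = 0.175 V (positive root), so V_GS = 0.965 V.
I_D = (V_DD − V_GS)/R = (2.89 − 0.965) / 40.5 = 0.0475 mA.

V_GS = 0.965 V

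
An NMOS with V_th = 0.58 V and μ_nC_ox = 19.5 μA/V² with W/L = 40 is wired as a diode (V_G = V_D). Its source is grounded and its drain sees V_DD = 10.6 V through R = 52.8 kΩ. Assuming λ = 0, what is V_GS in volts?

With gate tied to drain, V_GS = V_DS ≥ V_GS − V_th, so the device is in saturation.
k_n = μ_nC_ox · (W/L) = 0.78 mA/V².
KCL at the drain: ½ k_n (V_GS − V_th)² = (V_DD − V_GS)/R.
Let x = V_GS − 0.58. Then 20.6 x² + x − 10.02 = 0, giving x = 0.674 V (positive root), so V_GS = 1.25 V.
I_D = (V_DD − V_GS)/R = (10.6 − 1.25) / 52.8 = 0.177 mA.

V_GS = 1.25 V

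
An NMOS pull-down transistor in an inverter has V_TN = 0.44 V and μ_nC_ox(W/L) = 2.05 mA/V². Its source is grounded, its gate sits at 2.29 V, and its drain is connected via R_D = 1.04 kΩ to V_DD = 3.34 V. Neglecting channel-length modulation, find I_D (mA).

I_D = 2.42 mA

V_GS = V_G = 2.29 V, so V_ov = 2.29 − 0.44 = 1.85 V.
Assume saturation: I_D = ½ k_n V_ov² = 0.5 × 2.05 × 1.85² = 3.51 mA, giving V_DS = V_DD − I_D R_D = 3.34 − 3.51 × 1.04 = -0.308 V.
But -0.308 V < V_ov = 1.85 V, so the device is actually in triode.
In triode I_D = k_n[V_ov V_DS − ½ V_DS²] and I_D = (V_DD − V_DS)/R_D. Equating: 1.07 V_DS² − 4.944 V_DS + 3.34 = 0, giving V_DS = 0.821 V (the root below V_ov).
I_D = (3.34 − 0.821) / 1.04 = 2.42 mA.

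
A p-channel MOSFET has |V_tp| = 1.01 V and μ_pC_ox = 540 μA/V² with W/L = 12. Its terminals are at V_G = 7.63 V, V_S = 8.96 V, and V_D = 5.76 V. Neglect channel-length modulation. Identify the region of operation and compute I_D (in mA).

V_SG = V_S − V_G = 8.96 − 7.63 = 1.33 V; V_SD = V_S − V_D = 8.96 − 5.76 = 3.2 V.
k_p = μ_pC_ox · (W/L) = 6.48 mA/V².
V_ov = V_SG − |V_tp| = 1.33 − 1.01 = 0.32 V.
Since V_SD = 3.2 V ≥ V_ov = 0.32 V, the device is in saturation.
I_D = ½ k_p V_ov² = 0.5 × 6.48 × 0.32² = 0.332 mA.

Saturation; I_D = 0.332 mA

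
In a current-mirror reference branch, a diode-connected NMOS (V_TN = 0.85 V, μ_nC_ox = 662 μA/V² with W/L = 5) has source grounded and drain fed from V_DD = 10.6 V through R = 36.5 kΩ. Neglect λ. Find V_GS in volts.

With gate tied to drain, V_GS = V_DS ≥ V_GS − V_TN, so the device is in saturation.
k_n = μ_nC_ox · (W/L) = 3.31 mA/V².
KCL at the drain: ½ k_n (V_GS − V_TN)² = (V_DD − V_GS)/R.
Let x = V_GS − 0.85. Then 60.4 x² + x − 9.75 = 0, giving x = 0.394 V (positive root), so V_GS = 1.24 V.
I_D = (V_DD − V_GS)/R = (10.6 − 1.24) / 36.5 = 0.256 mA.

V_GS = 1.24 V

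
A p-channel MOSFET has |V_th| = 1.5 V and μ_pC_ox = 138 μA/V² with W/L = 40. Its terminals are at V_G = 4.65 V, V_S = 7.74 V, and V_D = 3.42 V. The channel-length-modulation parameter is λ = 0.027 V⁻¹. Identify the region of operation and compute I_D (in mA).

Saturation; I_D = 7.79 mA

V_SG = V_S − V_G = 7.74 − 4.65 = 3.09 V; V_SD = V_S − V_D = 7.74 − 3.42 = 4.32 V.
k_p = μ_pC_ox · (W/L) = 5.52 mA/V².
V_ov = V_SG − |V_th| = 3.09 − 1.5 = 1.59 V.
Since V_SD = 4.32 V ≥ V_ov = 1.59 V, the device is in saturation.
I_D = ½ k_p V_ov² (1 + λ V_SD) = 0.5 × 5.52 × 1.59² × (1 + 0.027 × 4.32) = 7.79 mA.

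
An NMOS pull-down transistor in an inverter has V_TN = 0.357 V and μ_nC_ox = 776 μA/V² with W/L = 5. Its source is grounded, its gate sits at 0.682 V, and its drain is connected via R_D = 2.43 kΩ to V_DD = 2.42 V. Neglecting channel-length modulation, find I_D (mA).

I_D = 0.205 mA

V_GS = V_G = 0.682 V, so V_ov = 0.682 − 0.357 = 0.325 V.
k_n = μ_nC_ox · (W/L) = 3.88 mA/V².
Assume saturation: I_D = ½ k_n V_ov² = 0.5 × 3.88 × 0.325² = 0.205 mA, giving V_DS = V_DD − I_D R_D = 2.42 − 0.205 × 2.43 = 1.92 V.
V_DS = 1.92 V ≥ V_ov = 0.325 V, confirming saturation.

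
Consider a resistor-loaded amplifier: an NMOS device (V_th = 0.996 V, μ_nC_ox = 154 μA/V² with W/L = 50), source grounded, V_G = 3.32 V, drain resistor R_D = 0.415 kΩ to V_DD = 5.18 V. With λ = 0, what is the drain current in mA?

V_GS = V_G = 3.32 V, so V_ov = 3.32 − 0.996 = 2.32 V.
k_n = μ_nC_ox · (W/L) = 7.7 mA/V².
Assume saturation: I_D = ½ k_n V_ov² = 0.5 × 7.7 × 2.32² = 20.8 mA, giving V_DS = V_DD − I_D R_D = 5.18 − 20.8 × 0.415 = -3.45 V.
But -3.45 V < V_ov = 2.32 V, so the device is actually in triode.
In triode I_D = k_n[V_ov V_DS − ½ V_DS²] and I_D = (V_DD − V_DS)/R_D. Equating: 1.6 V_DS² − 8.426 V_DS + 5.18 = 0, giving V_DS = 0.71 V (the root below V_ov).
I_D = (5.18 − 0.71) / 0.415 = 10.8 mA.

I_D = 10.8 mA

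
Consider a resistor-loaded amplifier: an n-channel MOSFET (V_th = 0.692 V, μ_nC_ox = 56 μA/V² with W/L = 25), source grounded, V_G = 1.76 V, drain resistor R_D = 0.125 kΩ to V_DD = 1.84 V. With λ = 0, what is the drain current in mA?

I_D = 0.798 mA

V_GS = V_G = 1.76 V, so V_ov = 1.76 − 0.692 = 1.07 V.
k_n = μ_nC_ox · (W/L) = 1.4 mA/V².
Assume saturation: I_D = ½ k_n V_ov² = 0.5 × 1.4 × 1.07² = 0.798 mA, giving V_DS = V_DD − I_D R_D = 1.84 − 0.798 × 0.125 = 1.74 V.
V_DS = 1.74 V ≥ V_ov = 1.07 V, confirming saturation.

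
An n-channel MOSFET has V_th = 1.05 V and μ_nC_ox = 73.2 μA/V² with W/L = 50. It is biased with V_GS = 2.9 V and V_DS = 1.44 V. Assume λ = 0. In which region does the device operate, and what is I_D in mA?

Triode; I_D = 5.96 mA

k_n = μ_nC_ox · (W/L) = 3.66 mA/V².
V_ov = V_GS − V_th = 2.9 − 1.05 = 1.85 V.
Since V_DS = 1.44 V < V_ov = 1.85 V, the device is in the triode region.
I_D = k_n [V_ov · V_DS − ½ V_DS²] = 3.66 × [1.85 × 1.44 − 0.5 × 1.44²] = 5.96 mA.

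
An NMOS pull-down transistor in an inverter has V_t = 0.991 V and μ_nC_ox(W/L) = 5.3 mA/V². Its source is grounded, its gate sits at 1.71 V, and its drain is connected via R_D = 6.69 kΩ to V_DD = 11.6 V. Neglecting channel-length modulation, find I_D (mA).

V_GS = V_G = 1.71 V, so V_ov = 1.71 − 0.991 = 0.719 V.
Assume saturation: I_D = ½ k_n V_ov² = 0.5 × 5.3 × 0.719² = 1.37 mA, giving V_DS = V_DD − I_D R_D = 11.6 − 1.37 × 6.69 = 2.44 V.
V_DS = 2.44 V ≥ V_ov = 0.719 V, confirming saturation.

I_D = 1.37 mA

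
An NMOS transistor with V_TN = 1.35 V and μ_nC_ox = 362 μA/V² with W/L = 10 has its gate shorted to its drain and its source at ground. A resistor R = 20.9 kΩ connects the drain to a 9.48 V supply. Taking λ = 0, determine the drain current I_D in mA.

I_D = 0.367 mA

With gate tied to drain, V_GS = V_DS ≥ V_GS − V_TN, so the device is in saturation.
k_n = μ_nC_ox · (W/L) = 3.62 mA/V².
KCL at the drain: ½ k_n (V_GS − V_TN)² = (V_DD − V_GS)/R.
Let x = V_GS − 1.35. Then 37.8 x² + x − 8.13 = 0, giving x = 0.451 V (positive root), so V_GS = 1.8 V.
I_D = (V_DD − V_GS)/R = (9.48 − 1.8) / 20.9 = 0.367 mA.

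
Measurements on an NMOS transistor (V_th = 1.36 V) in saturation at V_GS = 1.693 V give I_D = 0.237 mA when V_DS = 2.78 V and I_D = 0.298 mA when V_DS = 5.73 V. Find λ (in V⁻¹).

λ = 0.115 V⁻¹

With V_GS fixed, I_D ∝ (1 + λ V_DS) in saturation, so I_D2/I_D1 = (1 + λ V_DS2)/(1 + λ V_DS1).
0.298/0.237 = 1.257 = (1 + 5.73 λ)/(1 + 2.78 λ).
Solving: λ (I_D1 V_DS2 − I_D2 V_DS1) = I_D2 − I_D1, so λ = (0.298 − 0.237) / (0.237 × 5.73 − 0.298 × 2.78) = 0.061 / 0.53 = 0.115 V⁻¹.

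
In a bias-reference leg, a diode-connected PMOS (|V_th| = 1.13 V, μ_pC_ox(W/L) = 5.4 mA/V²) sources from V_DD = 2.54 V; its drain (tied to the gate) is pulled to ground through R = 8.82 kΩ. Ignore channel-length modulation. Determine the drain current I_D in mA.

I_D = 0.135 mA

With gate tied to drain, V_SG = V_SD ≥ V_SG − |V_th|, so the device is in saturation.
KCL at the drain: ½ k_p (V_SG − |V_th|)² = (V_DD − V_SG)/R.
Let x = V_SG − 1.13. Then 23.8 x² + x − 1.41 = 0, giving x = 0.223 V (positive root), so V_SG = 1.35 V.
I_D = (V_DD − V_SG)/R = (2.54 − 1.35) / 8.82 = 0.135 mA.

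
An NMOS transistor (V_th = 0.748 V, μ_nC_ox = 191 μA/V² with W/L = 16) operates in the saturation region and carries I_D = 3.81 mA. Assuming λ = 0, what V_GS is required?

k_n = μ_nC_ox · (W/L) = 3.056 mA/V².
In saturation I_D = ½ k_n (V_GS − V_th)², so V_GS − V_th = √(2 I_D / k_n) = √(2 × 3.81 / 3.056) = 1.58 V.
V_GS = 0.748 + 1.58 = 2.33 V.

V_GS = 2.33 V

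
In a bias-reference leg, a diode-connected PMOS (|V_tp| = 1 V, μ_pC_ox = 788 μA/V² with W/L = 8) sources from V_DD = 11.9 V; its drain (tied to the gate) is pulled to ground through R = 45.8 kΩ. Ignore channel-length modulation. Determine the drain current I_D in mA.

I_D = 0.232 mA

With gate tied to drain, V_SG = V_SD ≥ V_SG − |V_tp|, so the device is in saturation.
k_p = μ_pC_ox · (W/L) = 6.304 mA/V².
KCL at the drain: ½ k_p (V_SG − |V_tp|)² = (V_DD − V_SG)/R.
Let x = V_SG − 1. Then 144 x² + x − 10.9 = 0, giving x = 0.271 V (positive root), so V_SG = 1.27 V.
I_D = (V_DD − V_SG)/R = (11.9 − 1.27) / 45.8 = 0.232 mA.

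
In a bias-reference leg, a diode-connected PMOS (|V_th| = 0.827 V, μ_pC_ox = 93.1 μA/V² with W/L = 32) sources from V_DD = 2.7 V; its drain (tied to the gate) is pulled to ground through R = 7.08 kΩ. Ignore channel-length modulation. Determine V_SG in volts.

With gate tied to drain, V_SG = V_SD ≥ V_SG − |V_th|, so the device is in saturation.
k_p = μ_pC_ox · (W/L) = 2.979 mA/V².
KCL at the drain: ½ k_p (V_SG − |V_th|)² = (V_DD − V_SG)/R.
Let x = V_SG − 0.827. Then 10.5 x² + x − 1.873 = 0, giving x = 0.377 V (positive root), so V_SG = 1.2 V.
I_D = (V_DD − V_SG)/R = (2.7 − 1.2) / 7.08 = 0.211 mA.

V_SG = 1.20 V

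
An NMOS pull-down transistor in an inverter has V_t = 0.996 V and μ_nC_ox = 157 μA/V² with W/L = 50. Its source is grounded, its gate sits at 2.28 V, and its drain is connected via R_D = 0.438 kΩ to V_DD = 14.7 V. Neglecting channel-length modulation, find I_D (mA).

I_D = 6.47 mA

V_GS = V_G = 2.28 V, so V_ov = 2.28 − 0.996 = 1.28 V.
k_n = μ_nC_ox · (W/L) = 7.85 mA/V².
Assume saturation: I_D = ½ k_n V_ov² = 0.5 × 7.85 × 1.28² = 6.47 mA, giving V_DS = V_DD − I_D R_D = 14.7 − 6.47 × 0.438 = 11.9 V.
V_DS = 11.9 V ≥ V_ov = 1.28 V, confirming saturation.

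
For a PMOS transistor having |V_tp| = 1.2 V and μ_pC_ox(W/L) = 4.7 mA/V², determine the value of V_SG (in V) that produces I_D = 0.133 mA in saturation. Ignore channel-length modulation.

V_SG = 1.44 V

In saturation I_D = ½ k_p (V_SG − |V_tp|)², so V_SG − |V_tp| = √(2 I_D / k_p) = √(2 × 0.133 / 4.7) = 0.238 V.
V_SG = 1.2 + 0.238 = 1.44 V.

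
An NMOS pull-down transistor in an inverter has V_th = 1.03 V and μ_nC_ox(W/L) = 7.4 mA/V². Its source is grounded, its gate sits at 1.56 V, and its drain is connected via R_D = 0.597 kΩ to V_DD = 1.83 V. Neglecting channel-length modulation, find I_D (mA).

I_D = 1.04 mA

V_GS = V_G = 1.56 V, so V_ov = 1.56 − 1.03 = 0.53 V.
Assume saturation: I_D = ½ k_n V_ov² = 0.5 × 7.4 × 0.53² = 1.04 mA, giving V_DS = V_DD − I_D R_D = 1.83 − 1.04 × 0.597 = 1.21 V.
V_DS = 1.21 V ≥ V_ov = 0.53 V, confirming saturation.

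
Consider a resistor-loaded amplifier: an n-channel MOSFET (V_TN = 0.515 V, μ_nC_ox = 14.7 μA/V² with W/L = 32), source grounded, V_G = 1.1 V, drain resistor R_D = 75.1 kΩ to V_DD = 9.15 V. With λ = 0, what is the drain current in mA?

V_GS = V_G = 1.1 V, so V_ov = 1.1 − 0.515 = 0.585 V.
k_n = μ_nC_ox · (W/L) = 0.4704 mA/V².
Assume saturation: I_D = ½ k_n V_ov² = 0.5 × 0.4704 × 0.585² = 0.0805 mA, giving V_DS = V_DD − I_D R_D = 9.15 − 0.0805 × 75.1 = 3.11 V.
V_DS = 3.11 V ≥ V_ov = 0.585 V, confirming saturation.

I_D = 0.0805 mA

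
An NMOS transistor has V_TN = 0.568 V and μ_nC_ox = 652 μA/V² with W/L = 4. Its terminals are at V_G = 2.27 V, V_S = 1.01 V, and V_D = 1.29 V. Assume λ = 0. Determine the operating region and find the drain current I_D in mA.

V_GS = V_G − V_S = 2.27 − 1.01 = 1.26 V; V_DS = V_D − V_S = 1.29 − 1.01 = 0.28 V.
k_n = μ_nC_ox · (W/L) = 2.608 mA/V².
V_ov = V_GS − V_TN = 1.26 − 0.568 = 0.692 V.
Since V_DS = 0.28 V < V_ov = 0.692 V, the device is in the triode region.
I_D = k_n [V_ov · V_DS − ½ V_DS²] = 2.608 × [0.692 × 0.28 − 0.5 × 0.28²] = 0.403 mA.

Triode; I_D = 0.403 mA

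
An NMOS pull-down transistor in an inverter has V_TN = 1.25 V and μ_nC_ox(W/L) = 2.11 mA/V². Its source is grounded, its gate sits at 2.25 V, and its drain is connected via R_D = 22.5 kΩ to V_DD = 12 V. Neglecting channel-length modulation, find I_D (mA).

V_GS = V_G = 2.25 V, so V_ov = 2.25 − 1.25 = 1 V.
Assume saturation: I_D = ½ k_n V_ov² = 0.5 × 2.11 × 1² = 1.05 mA, giving V_DS = V_DD − I_D R_D = 12 − 1.05 × 22.5 = -11.7 V.
But -11.7 V < V_ov = 1 V, so the device is actually in triode.
In triode I_D = k_n[V_ov V_DS − ½ V_DS²] and I_D = (V_DD − V_DS)/R_D. Equating: 23.7 V_DS² − 48.47 V_DS + 12 = 0, giving V_DS = 0.288 V (the root below V_ov).
I_D = (12 − 0.288) / 22.5 = 0.521 mA.

I_D = 0.521 mA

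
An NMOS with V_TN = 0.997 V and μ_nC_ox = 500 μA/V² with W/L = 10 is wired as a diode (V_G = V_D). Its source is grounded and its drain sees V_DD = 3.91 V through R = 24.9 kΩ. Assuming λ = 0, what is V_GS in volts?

With gate tied to drain, V_GS = V_DS ≥ V_GS − V_TN, so the device is in saturation.
k_n = μ_nC_ox · (W/L) = 5 mA/V².
KCL at the drain: ½ k_n (V_GS − V_TN)² = (V_DD − V_GS)/R.
Let x = V_GS − 0.997. Then 62.2 x² + x − 2.913 = 0, giving x = 0.208 V (positive root), so V_GS = 1.21 V.
I_D = (V_DD − V_GS)/R = (3.91 − 1.21) / 24.9 = 0.109 mA.

V_GS = 1.21 V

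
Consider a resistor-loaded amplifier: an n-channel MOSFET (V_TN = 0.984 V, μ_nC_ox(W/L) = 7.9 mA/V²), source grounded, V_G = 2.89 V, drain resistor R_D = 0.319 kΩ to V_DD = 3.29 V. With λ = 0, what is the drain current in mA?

I_D = 8.24 mA

V_GS = V_G = 2.89 V, so V_ov = 2.89 − 0.984 = 1.91 V.
Assume saturation: I_D = ½ k_n V_ov² = 0.5 × 7.9 × 1.91² = 14.3 mA, giving V_DS = V_DD − I_D R_D = 3.29 − 14.3 × 0.319 = -1.29 V.
But -1.29 V < V_ov = 1.91 V, so the device is actually in triode.
In triode I_D = k_n[V_ov V_DS − ½ V_DS²] and I_D = (V_DD − V_DS)/R_D. Equating: 1.26 V_DS² − 5.803 V_DS + 3.29 = 0, giving V_DS = 0.662 V (the root below V_ov).
I_D = (3.29 − 0.662) / 0.319 = 8.24 mA.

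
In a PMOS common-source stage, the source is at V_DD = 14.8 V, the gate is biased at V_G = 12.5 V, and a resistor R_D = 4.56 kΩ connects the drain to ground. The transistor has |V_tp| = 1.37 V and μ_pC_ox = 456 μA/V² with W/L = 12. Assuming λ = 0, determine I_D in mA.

I_D = 2.37 mA

V_SG = V_DD − V_G = 14.8 − 12.5 = 2.3 V, so V_ov = 2.3 − 1.37 = 0.93 V.
k_p = μ_pC_ox · (W/L) = 5.472 mA/V².
Assume saturation: I_D = ½ k_p V_ov² = 0.5 × 5.472 × 0.93² = 2.37 mA, giving V_SD = V_DD − I_D R_D = 14.8 − 2.37 × 4.56 = 4.01 V.
V_SD = 4.01 V ≥ V_ov = 0.93 V, confirming saturation.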